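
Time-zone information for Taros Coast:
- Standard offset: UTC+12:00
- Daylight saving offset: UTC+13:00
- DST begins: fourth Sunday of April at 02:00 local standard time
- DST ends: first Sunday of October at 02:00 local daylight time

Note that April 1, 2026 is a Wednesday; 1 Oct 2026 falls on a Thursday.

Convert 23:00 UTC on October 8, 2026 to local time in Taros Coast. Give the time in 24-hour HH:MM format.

1 April 2026 is a Wednesday, so the first Sunday is April 5 and the fourth is April 26.
1 October 2026 is a Thursday, so the first Sunday is October 4.
At the standard offset (UTC+12:00), 23:00 UTC + 12h = 11:00 Taros Coast standard time (rolling into the next day, 9 October 2026).
The standard-time date in Taros Coast, October 9, 2026, is outside the daylight-saving period (26 April – 4 October), so Taros Coast is on standard time, UTC+12:00.
23:00 UTC + 12h = 11:00 local (rolling into the next day, 9 October 2026).

11:00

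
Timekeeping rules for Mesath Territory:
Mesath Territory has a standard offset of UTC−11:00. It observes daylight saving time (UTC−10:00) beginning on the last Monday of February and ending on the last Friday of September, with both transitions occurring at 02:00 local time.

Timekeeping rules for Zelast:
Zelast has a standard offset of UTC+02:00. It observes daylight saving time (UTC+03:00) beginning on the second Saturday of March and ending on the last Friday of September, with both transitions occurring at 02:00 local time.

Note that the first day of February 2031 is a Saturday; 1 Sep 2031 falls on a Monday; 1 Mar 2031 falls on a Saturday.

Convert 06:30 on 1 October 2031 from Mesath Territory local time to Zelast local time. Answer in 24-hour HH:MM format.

1 February 2031 is a Saturday, so Mondays fall on 3, 10, 17, 24; the last is February 24.
1 September 2031 is a Monday, so Fridays fall on 5, 12, 19, 26; the last is September 26.
Daylight saving runs 24 February – 26 September; 1 October 2031 is outside that window, so Mesath Territory is on standard time at UTC−11:00.
06:30 Mesath Territory + 11h = 17:30 UTC.
1 March 2031 is a Saturday, so the first Saturday is March 1 and the second is March 8.
1 September 2031 is a Monday, so Fridays fall on 5, 12, 19, 26; the last is September 26.
At the standard offset (UTC+02:00), 17:30 UTC + 2h = 19:30 Zelast standard time.
The standard-time date in Zelast, 1 October 2031, does not fall between 8 March and 26 September, so daylight saving is not in effect and Zelast is at UTC+02:00.
17:30 UTC + 2h = 19:30 Zelast.

19:30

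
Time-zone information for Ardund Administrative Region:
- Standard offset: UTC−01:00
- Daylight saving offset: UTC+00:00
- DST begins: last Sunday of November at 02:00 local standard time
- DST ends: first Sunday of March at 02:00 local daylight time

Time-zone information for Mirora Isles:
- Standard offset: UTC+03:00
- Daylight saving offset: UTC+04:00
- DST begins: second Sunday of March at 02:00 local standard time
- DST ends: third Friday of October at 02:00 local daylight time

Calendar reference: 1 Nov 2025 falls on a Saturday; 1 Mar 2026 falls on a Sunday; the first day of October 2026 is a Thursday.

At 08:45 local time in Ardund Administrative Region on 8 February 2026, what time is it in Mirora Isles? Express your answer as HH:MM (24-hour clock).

11:45

1 November 2025 is a Saturday, so Sundays fall on 2, 9, 16, 23, 30; the last is November 30.
1 March 2026 is a Sunday, so the first Sunday is March 1.
8 February 2026 lies within the daylight-saving period (30 November 2025 – 1 March 2026), so Ardund Administrative Region is on daylight time, UTC+00:00.
08:45 Ardund Administrative Region − 0h = 08:45 UTC.
1 March 2026 is a Sunday, so the first Sunday is March 1 and the second is March 8.
1 October 2026 is a Thursday, so the first Friday is October 2 and the third is October 16.
At the standard offset (UTC+03:00), 08:45 UTC + 3h = 11:45 Mirora Isles standard time.
The standard-time date in Mirora Isles, 8 February 2026, does not fall between 8 March and 16 October, so daylight saving is not in effect and Mirora Isles is at UTC+03:00.
08:45 UTC + 3h = 11:45 Mirora Isles.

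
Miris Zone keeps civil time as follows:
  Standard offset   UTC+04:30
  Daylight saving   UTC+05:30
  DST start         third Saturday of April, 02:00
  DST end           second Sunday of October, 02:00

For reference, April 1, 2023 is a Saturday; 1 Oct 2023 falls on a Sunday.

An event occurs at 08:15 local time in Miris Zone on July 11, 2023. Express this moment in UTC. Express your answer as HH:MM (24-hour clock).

02:45

1 April 2023 is a Saturday, so the first Saturday is April 1 and the third is April 15.
1 October 2023 is a Sunday, so the first Sunday is October 1 and the second is October 8.
July 11, 2023 falls between 15 April and 8 October, so daylight saving is in effect and Miris Zone is at UTC+05:30.
08:15 local − 5h30m = 02:45 UTC.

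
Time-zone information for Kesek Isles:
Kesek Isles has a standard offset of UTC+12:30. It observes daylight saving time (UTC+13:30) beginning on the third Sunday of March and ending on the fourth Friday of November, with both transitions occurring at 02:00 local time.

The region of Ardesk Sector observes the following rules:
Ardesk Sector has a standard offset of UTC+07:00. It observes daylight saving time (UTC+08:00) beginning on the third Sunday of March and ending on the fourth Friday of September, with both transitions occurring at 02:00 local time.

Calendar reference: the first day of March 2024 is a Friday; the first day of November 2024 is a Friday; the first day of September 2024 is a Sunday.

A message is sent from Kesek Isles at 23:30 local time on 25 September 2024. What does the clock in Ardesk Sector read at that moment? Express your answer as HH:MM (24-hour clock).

1 March 2024 is a Friday, so the first Sunday is March 3 and the third is March 17.
1 November 2024 is a Friday, so the first Friday is November 1 and the fourth is November 22.
25 September 2024 falls between 17 March and 22 November, so daylight saving is in effect and Kesek Isles is at UTC+13:30.
23:30 Kesek Isles − 13h30m = 10:00 UTC.
1 March 2024 is a Friday, so the first Sunday is March 3 and the third is March 17.
1 September 2024 is a Sunday, so the first Friday is September 6 and the fourth is September 27.
At the standard offset (UTC+07:00), 10:00 UTC + 7h = 17:00 Ardesk Sector standard time.
The standard-time date in Ardesk Sector, 25 September 2024, falls between 17 March and 27 September, so daylight saving is in effect and Ardesk Sector is at UTC+08:00.
10:00 UTC + 8h = 18:00 Ardesk Sector.

18:00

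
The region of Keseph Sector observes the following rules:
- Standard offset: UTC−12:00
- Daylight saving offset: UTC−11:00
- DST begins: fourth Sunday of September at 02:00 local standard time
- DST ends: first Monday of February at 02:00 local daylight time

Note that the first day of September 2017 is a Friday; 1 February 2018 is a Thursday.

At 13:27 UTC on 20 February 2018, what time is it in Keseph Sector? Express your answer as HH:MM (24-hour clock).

1 September 2017 is a Friday, so the first Sunday is September 3 and the fourth is September 24.
1 February 2018 is a Thursday, so the first Monday is February 5.
At the standard offset (UTC−12:00), 13:27 UTC − 12h = 01:27 Keseph Sector standard time.
Daylight saving runs 24 September 2017 – 5 February 2018; the standard-time date in Keseph Sector, 20 February 2018, is outside that window, so Keseph Sector is on standard time at UTC−12:00.
13:27 UTC − 12h = 01:27 local.

01:27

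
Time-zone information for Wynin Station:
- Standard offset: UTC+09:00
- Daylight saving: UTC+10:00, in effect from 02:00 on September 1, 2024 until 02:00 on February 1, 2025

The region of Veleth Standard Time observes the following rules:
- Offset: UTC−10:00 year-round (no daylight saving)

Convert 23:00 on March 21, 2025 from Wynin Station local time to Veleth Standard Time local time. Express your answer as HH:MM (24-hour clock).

04:00

March 21, 2025 does not fall between 1 September 2024 and 1 February 2025, so daylight saving is not in effect and Wynin Station is at UTC+09:00.
23:00 Wynin Station − 9h = 14:00 UTC.
Veleth Standard Time stays on UTC−10:00 all year.
14:00 UTC − 10h = 04:00 Veleth Standard Time.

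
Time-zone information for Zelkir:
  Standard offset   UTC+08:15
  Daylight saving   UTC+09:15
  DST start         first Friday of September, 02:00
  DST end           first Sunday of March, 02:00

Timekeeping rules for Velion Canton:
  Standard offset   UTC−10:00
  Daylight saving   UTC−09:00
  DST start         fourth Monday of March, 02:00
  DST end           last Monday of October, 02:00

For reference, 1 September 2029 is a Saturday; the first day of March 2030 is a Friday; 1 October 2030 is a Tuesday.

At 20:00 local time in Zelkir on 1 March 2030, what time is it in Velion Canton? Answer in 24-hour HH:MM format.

00:45

1 September 2029 is a Saturday, so the first Friday is September 7.
1 March 2030 is a Friday, so the first Sunday is March 3.
1 March 2030 lies within the daylight-saving period (7 September 2029 – 3 March 2030), so Zelkir is on daylight time, UTC+09:15.
20:00 Zelkir − 9h15m = 10:45 UTC.
1 March 2030 is a Friday, so the first Monday is March 4 and the fourth is March 25.
1 October 2030 is a Tuesday, so Mondays fall on 7, 14, 21, 28; the last is October 28.
At the standard offset (UTC−10:00), 10:45 UTC − 10h = 00:45 Velion Canton standard time.
Daylight saving runs 25 March – 28 October; the standard-time date in Velion Canton, 1 March 2030, is outside that window, so Velion Canton is on standard time at UTC−10:00.
10:45 UTC − 10h = 00:45 Velion Canton.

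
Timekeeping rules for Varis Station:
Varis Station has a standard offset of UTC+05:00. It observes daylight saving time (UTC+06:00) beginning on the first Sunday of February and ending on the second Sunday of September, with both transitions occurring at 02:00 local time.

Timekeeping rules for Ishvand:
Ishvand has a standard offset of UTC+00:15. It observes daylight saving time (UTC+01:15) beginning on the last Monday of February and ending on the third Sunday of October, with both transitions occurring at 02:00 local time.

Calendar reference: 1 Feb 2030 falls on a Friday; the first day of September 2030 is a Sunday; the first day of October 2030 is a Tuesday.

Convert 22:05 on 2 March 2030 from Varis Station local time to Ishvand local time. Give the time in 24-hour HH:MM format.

17:20

1 February 2030 is a Friday, so the first Sunday is February 3.
1 September 2030 is a Sunday, so the first Sunday is September 1 and the second is September 8.
2 March 2030 falls between 3 February and 8 September, so daylight saving is in effect and Varis Station is at UTC+06:00.
22:05 Varis Station − 6h = 16:05 UTC.
1 February 2030 is a Friday, so Mondays fall on 4, 11, 18, 25; the last is February 25.
1 October 2030 is a Tuesday, so the first Sunday is October 6 and the third is October 20.
At the standard offset (UTC+00:15), 16:05 UTC + 0h15m = 16:20 Ishvand standard time.
The standard-time date in Ishvand, 2 March 2030, lies within the daylight-saving period (25 February – 20 October), so Ishvand is on daylight time, UTC+01:15.
16:05 UTC + 1h15m = 17:20 Ishvand.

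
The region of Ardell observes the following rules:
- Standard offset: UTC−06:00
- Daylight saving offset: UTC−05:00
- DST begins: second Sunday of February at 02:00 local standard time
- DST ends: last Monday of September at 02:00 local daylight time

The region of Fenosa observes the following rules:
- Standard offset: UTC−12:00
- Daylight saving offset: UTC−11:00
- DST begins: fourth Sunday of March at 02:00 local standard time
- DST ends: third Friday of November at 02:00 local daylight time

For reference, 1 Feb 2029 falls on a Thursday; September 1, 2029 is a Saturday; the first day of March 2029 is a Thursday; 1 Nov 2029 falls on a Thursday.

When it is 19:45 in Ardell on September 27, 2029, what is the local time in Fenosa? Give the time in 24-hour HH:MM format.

14:45

1 February 2029 is a Thursday, so the first Sunday is February 4 and the second is February 11.
1 September 2029 is a Saturday, so Mondays fall on 3, 10, 17, 24; the last is September 24.
September 27, 2029 does not fall between 11 February and 24 September, so daylight saving is not in effect and Ardell is at UTC−06:00.
19:45 Ardell + 6h = 01:45 UTC (rolling into the next day, 28 September 2029).
1 March 2029 is a Thursday, so the first Sunday is March 4 and the fourth is March 25.
1 November 2029 is a Thursday, so the first Friday is November 2 and the third is November 16.
At the standard offset (UTC−12:00), 01:45 UTC − 12h = 13:45 Fenosa standard time (rolling into the previous day, 27 September 2029).
The standard-time date in Fenosa, September 27, 2029, lies within the daylight-saving period (25 March – 16 November), so Fenosa is on daylight time, UTC−11:00.
01:45 UTC − 11h = 14:45 Fenosa (rolling into the previous day, 27 September 2029).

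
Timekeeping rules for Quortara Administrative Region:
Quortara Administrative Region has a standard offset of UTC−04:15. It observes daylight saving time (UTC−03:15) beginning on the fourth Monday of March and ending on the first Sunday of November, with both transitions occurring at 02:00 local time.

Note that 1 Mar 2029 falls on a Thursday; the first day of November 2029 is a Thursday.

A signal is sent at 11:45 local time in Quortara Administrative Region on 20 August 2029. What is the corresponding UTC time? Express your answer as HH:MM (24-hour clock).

1 March 2029 is a Thursday, so the first Monday is March 5 and the fourth is March 26.
1 November 2029 is a Thursday, so the first Sunday is November 4.
Daylight saving runs 26 March – 4 November; 20 August 2029 is inside that window, so Quortara Administrative Region is at UTC−03:15.
11:45 local + 3h15m = 15:00 UTC.

15:00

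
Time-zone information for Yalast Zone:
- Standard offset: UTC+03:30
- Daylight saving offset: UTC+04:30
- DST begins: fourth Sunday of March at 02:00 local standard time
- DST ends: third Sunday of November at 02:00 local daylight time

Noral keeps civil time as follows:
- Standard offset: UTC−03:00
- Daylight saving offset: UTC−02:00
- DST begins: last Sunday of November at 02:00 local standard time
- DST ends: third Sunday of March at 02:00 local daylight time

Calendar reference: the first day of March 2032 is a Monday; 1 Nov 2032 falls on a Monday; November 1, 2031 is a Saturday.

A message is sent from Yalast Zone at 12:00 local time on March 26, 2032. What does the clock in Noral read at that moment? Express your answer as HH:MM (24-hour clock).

1 March 2032 is a Monday, so the first Sunday is March 7 and the fourth is March 28.
1 November 2032 is a Monday, so the first Sunday is November 7 and the third is November 21.
March 26, 2032 does not fall between 28 March and 21 November, so daylight saving is not in effect and Yalast Zone is at UTC+03:30.
12:00 Yalast Zone − 3h30m = 08:30 UTC.
1 November 2031 is a Saturday, so Sundays fall on 2, 9, 16, 23, 30; the last is November 30.
1 March 2032 is a Monday, so the first Sunday is March 7 and the third is March 21.
At the standard offset (UTC−03:00), 08:30 UTC − 3h = 05:30 Noral standard time.
The standard-time date in Noral, March 26, 2032, does not fall between 30 November 2031 and 21 March 2032, so daylight saving is not in effect and Noral is at UTC−03:00.
08:30 UTC − 3h = 05:30 Noral.

05:30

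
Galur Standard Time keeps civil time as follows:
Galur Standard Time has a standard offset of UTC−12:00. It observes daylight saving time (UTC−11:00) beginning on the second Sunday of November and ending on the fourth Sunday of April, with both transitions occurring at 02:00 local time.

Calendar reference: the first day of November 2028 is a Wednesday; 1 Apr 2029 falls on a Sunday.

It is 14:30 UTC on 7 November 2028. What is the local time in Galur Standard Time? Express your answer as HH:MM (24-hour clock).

1 November 2028 is a Wednesday, so the first Sunday is November 5 and the second is November 12.
1 April 2029 is a Sunday, so the first Sunday is April 1 and the fourth is April 22.
At the standard offset (UTC−12:00), 14:30 UTC − 12h = 02:30 Galur Standard Time standard time.
The standard-time date in Galur Standard Time, 7 November 2028, is outside the daylight-saving period (12 November 2028 – 22 April 2029), so Galur Standard Time is on standard time, UTC−12:00.
14:30 UTC − 12h = 02:30 local.

02:30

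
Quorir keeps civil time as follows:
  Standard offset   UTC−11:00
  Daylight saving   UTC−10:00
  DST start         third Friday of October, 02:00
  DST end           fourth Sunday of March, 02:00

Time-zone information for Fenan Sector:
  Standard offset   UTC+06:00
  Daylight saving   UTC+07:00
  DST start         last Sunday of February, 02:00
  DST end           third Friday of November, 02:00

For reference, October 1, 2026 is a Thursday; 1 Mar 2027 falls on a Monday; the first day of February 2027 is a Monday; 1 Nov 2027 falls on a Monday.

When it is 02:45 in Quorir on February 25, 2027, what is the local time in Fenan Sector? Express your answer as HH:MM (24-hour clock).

18:45

1 October 2026 is a Thursday, so the first Friday is October 2 and the third is October 16.
1 March 2027 is a Monday, so the first Sunday is March 7 and the fourth is March 28.
Daylight saving runs 16 October 2026 – 28 March 2027; February 25, 2027 is inside that window, so Quorir is at UTC−10:00.
02:45 Quorir + 10h = 12:45 UTC.
1 February 2027 is a Monday, so Sundays fall on 7, 14, 21, 28; the last is February 28.
1 November 2027 is a Monday, so the first Friday is November 5 and the third is November 19.
At the standard offset (UTC+06:00), 12:45 UTC + 6h = 18:45 Fenan Sector standard time.
Daylight saving runs 28 February – 19 November; the standard-time date in Fenan Sector, February 25, 2027, is outside that window, so Fenan Sector is on standard time at UTC+06:00.
12:45 UTC + 6h = 18:45 Fenan Sector.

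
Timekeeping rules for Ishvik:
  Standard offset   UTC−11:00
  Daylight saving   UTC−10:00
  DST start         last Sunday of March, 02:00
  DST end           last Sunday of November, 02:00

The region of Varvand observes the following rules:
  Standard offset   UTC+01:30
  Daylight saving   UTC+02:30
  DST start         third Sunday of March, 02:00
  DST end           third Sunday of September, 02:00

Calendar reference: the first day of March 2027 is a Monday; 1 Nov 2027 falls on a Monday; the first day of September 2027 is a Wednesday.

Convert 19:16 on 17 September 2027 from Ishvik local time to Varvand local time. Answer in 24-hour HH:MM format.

07:46

1 March 2027 is a Monday, so Sundays fall on 7, 14, 21, 28; the last is March 28.
1 November 2027 is a Monday, so Sundays fall on 7, 14, 21, 28; the last is November 28.
17 September 2027 falls between 28 March and 28 November, so daylight saving is in effect and Ishvik is at UTC−10:00.
19:16 Ishvik + 10h = 05:16 UTC (rolling into the next day, 18 September 2027).
1 March 2027 is a Monday, so the first Sunday is March 7 and the third is March 21.
1 September 2027 is a Wednesday, so the first Sunday is September 5 and the third is September 19.
At the standard offset (UTC+01:30), 05:16 UTC + 1h30m = 06:46 Varvand standard time.
Daylight saving runs 21 March – 19 September; the standard-time date in Varvand, 18 September 2027, is inside that window, so Varvand is at UTC+02:30.
05:16 UTC + 2h30m = 07:46 Varvand.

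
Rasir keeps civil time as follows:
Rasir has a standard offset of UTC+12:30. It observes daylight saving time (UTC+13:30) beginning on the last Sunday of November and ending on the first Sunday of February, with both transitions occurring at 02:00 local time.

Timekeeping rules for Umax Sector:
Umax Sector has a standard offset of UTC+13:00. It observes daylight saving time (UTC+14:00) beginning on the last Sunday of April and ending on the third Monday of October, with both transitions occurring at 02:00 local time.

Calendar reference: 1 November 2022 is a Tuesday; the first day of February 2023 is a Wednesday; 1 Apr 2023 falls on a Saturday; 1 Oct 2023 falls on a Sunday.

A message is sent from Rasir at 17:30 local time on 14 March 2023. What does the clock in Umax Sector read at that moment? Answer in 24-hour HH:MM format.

1 November 2022 is a Tuesday, so Sundays fall on 6, 13, 20, 27; the last is November 27.
1 February 2023 is a Wednesday, so the first Sunday is February 5.
14 March 2023 is outside the daylight-saving period (27 November 2022 – 5 February 2023), so Rasir is on standard time, UTC+12:30.
17:30 Rasir − 12h30m = 05:00 UTC.
1 April 2023 is a Saturday, so Sundays fall on 2, 9, 16, 23, 30; the last is April 30.
1 October 2023 is a Sunday, so the first Monday is October 2 and the third is October 16.
At the standard offset (UTC+13:00), 05:00 UTC + 13h = 18:00 Umax Sector standard time.
Daylight saving runs 30 April – 16 October; the standard-time date in Umax Sector, 14 March 2023, is outside that window, so Umax Sector is on standard time at UTC+13:00.
05:00 UTC + 13h = 18:00 Umax Sector.

18:00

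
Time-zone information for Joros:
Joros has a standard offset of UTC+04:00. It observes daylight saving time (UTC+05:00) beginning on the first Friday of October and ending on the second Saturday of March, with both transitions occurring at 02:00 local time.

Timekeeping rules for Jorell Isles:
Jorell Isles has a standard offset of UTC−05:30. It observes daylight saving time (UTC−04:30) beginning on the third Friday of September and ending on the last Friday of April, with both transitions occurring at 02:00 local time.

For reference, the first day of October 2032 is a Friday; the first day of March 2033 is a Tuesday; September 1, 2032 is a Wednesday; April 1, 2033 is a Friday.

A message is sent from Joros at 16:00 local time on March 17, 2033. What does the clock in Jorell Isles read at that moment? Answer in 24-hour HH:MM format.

1 October 2032 is a Friday, so the first Friday is October 1.
1 March 2033 is a Tuesday, so the first Saturday is March 5 and the second is March 12.
March 17, 2033 is outside the daylight-saving period (1 October 2032 – 12 March 2033), so Joros is on standard time, UTC+04:00.
16:00 Joros − 4h = 12:00 UTC.
1 September 2032 is a Wednesday, so the first Friday is September 3 and the third is September 17.
1 April 2033 is a Friday, so Fridays fall on 1, 8, 15, 22, 29; the last is April 29.
At the standard offset (UTC−05:30), 12:00 UTC − 5h30m = 06:30 Jorell Isles standard time.
The standard-time date in Jorell Isles, March 17, 2033, lies within the daylight-saving period (17 September 2032 – 29 April 2033), so Jorell Isles is on daylight time, UTC−04:30.
12:00 UTC − 4h30m = 07:30 Jorell Isles.

07:30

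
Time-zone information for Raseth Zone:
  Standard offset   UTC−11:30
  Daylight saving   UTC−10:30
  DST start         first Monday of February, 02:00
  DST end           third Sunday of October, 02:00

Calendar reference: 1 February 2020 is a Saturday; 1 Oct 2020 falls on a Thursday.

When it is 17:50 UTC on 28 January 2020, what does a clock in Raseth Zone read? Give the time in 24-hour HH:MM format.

06:20

1 February 2020 is a Saturday, so the first Monday is February 3.
1 October 2020 is a Thursday, so the first Sunday is October 4 and the third is October 18.
At the standard offset (UTC−11:30), 17:50 UTC − 11h30m = 06:20 Raseth Zone standard time.
The standard-time date in Raseth Zone, 28 January 2020, does not fall between 3 February and 18 October, so daylight saving is not in effect and Raseth Zone is at UTC−11:30.
17:50 UTC − 11h30m = 06:20 local.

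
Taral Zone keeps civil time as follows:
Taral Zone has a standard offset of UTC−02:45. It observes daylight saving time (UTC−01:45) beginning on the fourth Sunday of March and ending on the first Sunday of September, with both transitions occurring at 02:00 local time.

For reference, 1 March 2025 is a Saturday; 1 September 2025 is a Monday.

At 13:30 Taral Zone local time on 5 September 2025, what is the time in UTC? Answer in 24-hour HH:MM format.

1 March 2025 is a Saturday, so the first Sunday is March 2 and the fourth is March 23.
1 September 2025 is a Monday, so the first Sunday is September 7.
Daylight saving runs 23 March – 7 September; 5 September 2025 is inside that window, so Taral Zone is at UTC−01:45.
13:30 local + 1h45m = 15:15 UTC.

15:15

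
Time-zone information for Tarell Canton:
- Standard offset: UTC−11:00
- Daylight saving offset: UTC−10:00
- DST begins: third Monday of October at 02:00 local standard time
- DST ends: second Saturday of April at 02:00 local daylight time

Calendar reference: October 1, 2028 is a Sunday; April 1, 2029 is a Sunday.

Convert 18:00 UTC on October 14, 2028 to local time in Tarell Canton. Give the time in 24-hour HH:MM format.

1 October 2028 is a Sunday, so the first Monday is October 2 and the third is October 16.
1 April 2029 is a Sunday, so the first Saturday is April 7 and the second is April 14.
At the standard offset (UTC−11:00), 18:00 UTC − 11h = 07:00 Tarell Canton standard time.
The standard-time date in Tarell Canton, October 14, 2028, does not fall between 16 October 2028 and 14 April 2029, so daylight saving is not in effect and Tarell Canton is at UTC−11:00.
18:00 UTC − 11h = 07:00 local.

07:00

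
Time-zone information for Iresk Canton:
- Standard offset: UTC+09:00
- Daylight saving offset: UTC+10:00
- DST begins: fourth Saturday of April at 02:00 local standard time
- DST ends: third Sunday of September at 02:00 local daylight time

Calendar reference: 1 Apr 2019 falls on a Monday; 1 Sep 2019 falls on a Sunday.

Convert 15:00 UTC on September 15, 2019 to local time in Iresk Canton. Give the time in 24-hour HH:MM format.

00:00

1 April 2019 is a Monday, so the first Saturday is April 6 and the fourth is April 27.
1 September 2019 is a Sunday, so the first Sunday is September 1 and the third is September 15.
At the standard offset (UTC+09:00), 15:00 UTC + 9h = 00:00 Iresk Canton standard time (rolling into the next day, 16 September 2019).
Daylight saving runs 27 April – 15 September; the standard-time date in Iresk Canton, September 16, 2019, is outside that window, so Iresk Canton is on standard time at UTC+09:00.
15:00 UTC + 9h = 00:00 local (rolling into the next day, 16 September 2019).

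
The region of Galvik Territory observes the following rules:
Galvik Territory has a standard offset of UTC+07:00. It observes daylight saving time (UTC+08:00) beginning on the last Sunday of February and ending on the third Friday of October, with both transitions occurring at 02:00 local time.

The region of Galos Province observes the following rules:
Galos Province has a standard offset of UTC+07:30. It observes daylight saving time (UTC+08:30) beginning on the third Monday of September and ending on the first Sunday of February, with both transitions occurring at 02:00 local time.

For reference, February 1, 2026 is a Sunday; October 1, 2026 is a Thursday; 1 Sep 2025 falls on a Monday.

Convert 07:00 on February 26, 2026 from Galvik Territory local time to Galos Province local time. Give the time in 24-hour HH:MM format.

06:30

1 February 2026 is a Sunday, so Sundays fall on 1, 8, 15, 22; the last is February 22.
1 October 2026 is a Thursday, so the first Friday is October 2 and the third is October 16.
Daylight saving runs 22 February – 16 October; February 26, 2026 is inside that window, so Galvik Territory is at UTC+08:00.
07:00 Galvik Territory − 8h = 23:00 UTC (rolling into the previous day, 25 February 2026).
1 September 2025 is a Monday, so the first Monday is September 1 and the third is September 15.
1 February 2026 is a Sunday, so the first Sunday is February 1.
At the standard offset (UTC+07:30), 23:00 UTC + 7h30m = 06:30 Galos Province standard time (rolling into the next day, 26 February 2026).
The standard-time date in Galos Province, February 26, 2026, is outside the daylight-saving period (15 September 2025 – 1 February 2026), so Galos Province is on standard time, UTC+07:30.
23:00 UTC + 7h30m = 06:30 Galos Province (rolling into the next day, 26 February 2026).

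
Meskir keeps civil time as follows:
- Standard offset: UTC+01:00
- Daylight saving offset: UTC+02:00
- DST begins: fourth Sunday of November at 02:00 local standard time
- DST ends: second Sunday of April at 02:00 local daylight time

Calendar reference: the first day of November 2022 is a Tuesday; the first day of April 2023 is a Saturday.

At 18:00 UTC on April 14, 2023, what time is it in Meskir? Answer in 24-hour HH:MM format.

19:00

1 November 2022 is a Tuesday, so the first Sunday is November 6 and the fourth is November 27.
1 April 2023 is a Saturday, so the first Sunday is April 2 and the second is April 9.
At the standard offset (UTC+01:00), 18:00 UTC + 1h = 19:00 Meskir standard time.
The standard-time date in Meskir, April 14, 2023, is outside the daylight-saving period (27 November 2022 – 9 April 2023), so Meskir is on standard time, UTC+01:00.
18:00 UTC + 1h = 19:00 local.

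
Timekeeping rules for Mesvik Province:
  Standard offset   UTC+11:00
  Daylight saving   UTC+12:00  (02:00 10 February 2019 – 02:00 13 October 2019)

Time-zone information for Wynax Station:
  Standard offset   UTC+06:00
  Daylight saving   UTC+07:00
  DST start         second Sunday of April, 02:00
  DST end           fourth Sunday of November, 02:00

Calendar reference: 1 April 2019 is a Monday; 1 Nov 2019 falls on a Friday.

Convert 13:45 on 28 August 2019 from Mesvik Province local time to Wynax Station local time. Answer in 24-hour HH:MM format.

Daylight saving runs 10 February – 13 October; 28 August 2019 is inside that window, so Mesvik Province is at UTC+12:00.
13:45 Mesvik Province − 12h = 01:45 UTC.
1 April 2019 is a Monday, so the first Sunday is April 7 and the second is April 14.
1 November 2019 is a Friday, so the first Sunday is November 3 and the fourth is November 24.
At the standard offset (UTC+06:00), 01:45 UTC + 6h = 07:45 Wynax Station standard time.
The standard-time date in Wynax Station, 28 August 2019, falls between 14 April and 24 November, so daylight saving is in effect and Wynax Station is at UTC+07:00.
01:45 UTC + 7h = 08:45 Wynax Station.

08:45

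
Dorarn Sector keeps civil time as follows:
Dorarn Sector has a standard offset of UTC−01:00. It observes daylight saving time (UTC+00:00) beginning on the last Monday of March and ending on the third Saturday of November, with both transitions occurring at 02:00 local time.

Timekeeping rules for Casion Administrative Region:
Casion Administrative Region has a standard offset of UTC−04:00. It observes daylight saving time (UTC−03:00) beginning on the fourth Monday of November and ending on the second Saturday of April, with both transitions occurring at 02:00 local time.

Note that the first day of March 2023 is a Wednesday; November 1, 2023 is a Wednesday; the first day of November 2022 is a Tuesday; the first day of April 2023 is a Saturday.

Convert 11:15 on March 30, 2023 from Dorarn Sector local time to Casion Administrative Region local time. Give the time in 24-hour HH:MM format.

08:15

1 March 2023 is a Wednesday, so Mondays fall on 6, 13, 20, 27; the last is March 27.
1 November 2023 is a Wednesday, so the first Saturday is November 4 and the third is November 18.
March 30, 2023 lies within the daylight-saving period (27 March – 18 November), so Dorarn Sector is on daylight time, UTC+00:00.
11:15 Dorarn Sector − 0h = 11:15 UTC.
1 November 2022 is a Tuesday, so the first Monday is November 7 and the fourth is November 28.
1 April 2023 is a Saturday, so the first Saturday is April 1 and the second is April 8.
At the standard offset (UTC−04:00), 11:15 UTC − 4h = 07:15 Casion Administrative Region standard time.
The standard-time date in Casion Administrative Region, March 30, 2023, lies within the daylight-saving period (28 November 2022 – 8 April 2023), so Casion Administrative Region is on daylight time, UTC−03:00.
11:15 UTC − 3h = 08:15 Casion Administrative Region.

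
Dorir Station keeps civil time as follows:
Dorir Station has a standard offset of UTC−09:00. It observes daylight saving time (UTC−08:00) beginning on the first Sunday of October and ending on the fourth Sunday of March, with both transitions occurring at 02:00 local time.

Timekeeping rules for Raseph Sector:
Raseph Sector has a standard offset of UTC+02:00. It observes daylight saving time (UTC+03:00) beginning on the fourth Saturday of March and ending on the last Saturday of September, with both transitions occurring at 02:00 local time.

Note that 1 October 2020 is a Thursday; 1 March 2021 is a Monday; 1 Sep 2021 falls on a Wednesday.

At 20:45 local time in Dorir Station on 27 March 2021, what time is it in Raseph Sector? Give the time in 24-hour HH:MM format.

1 October 2020 is a Thursday, so the first Sunday is October 4.
1 March 2021 is a Monday, so the first Sunday is March 7 and the fourth is March 28.
27 March 2021 lies within the daylight-saving period (4 October 2020 – 28 March 2021), so Dorir Station is on daylight time, UTC−08:00.
20:45 Dorir Station + 8h = 04:45 UTC (rolling into the next day, 28 March 2021).
1 March 2021 is a Monday, so the first Saturday is March 6 and the fourth is March 27.
1 September 2021 is a Wednesday, so Saturdays fall on 4, 11, 18, 25; the last is September 25.
At the standard offset (UTC+02:00), 04:45 UTC + 2h = 06:45 Raseph Sector standard time.
The standard-time date in Raseph Sector, 28 March 2021, falls between 27 March and 25 September, so daylight saving is in effect and Raseph Sector is at UTC+03:00.
04:45 UTC + 3h = 07:45 Raseph Sector.

07:45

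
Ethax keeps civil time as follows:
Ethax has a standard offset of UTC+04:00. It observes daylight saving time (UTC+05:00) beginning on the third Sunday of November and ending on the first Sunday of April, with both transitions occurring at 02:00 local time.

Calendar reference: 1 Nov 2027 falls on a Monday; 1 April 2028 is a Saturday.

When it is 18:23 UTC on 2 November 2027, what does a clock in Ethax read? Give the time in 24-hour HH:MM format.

1 November 2027 is a Monday, so the first Sunday is November 7 and the third is November 21.
1 April 2028 is a Saturday, so the first Sunday is April 2.
At the standard offset (UTC+04:00), 18:23 UTC + 4h = 22:23 Ethax standard time.
The standard-time date in Ethax, 2 November 2027, is outside the daylight-saving period (21 November 2027 – 2 April 2028), so Ethax is on standard time, UTC+04:00.
18:23 UTC + 4h = 22:23 local.

22:23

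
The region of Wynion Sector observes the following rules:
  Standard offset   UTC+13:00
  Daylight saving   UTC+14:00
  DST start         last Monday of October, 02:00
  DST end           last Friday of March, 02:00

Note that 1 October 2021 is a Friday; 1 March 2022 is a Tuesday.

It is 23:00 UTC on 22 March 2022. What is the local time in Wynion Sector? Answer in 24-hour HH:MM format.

1 October 2021 is a Friday, so Mondays fall on 4, 11, 18, 25; the last is October 25.
1 March 2022 is a Tuesday, so Fridays fall on 4, 11, 18, 25; the last is March 25.
At the standard offset (UTC+13:00), 23:00 UTC + 13h = 12:00 Wynion Sector standard time (rolling into the next day, 23 March 2022).
Daylight saving runs 25 October 2021 – 25 March 2022; the standard-time date in Wynion Sector, 23 March 2022, is inside that window, so Wynion Sector is at UTC+14:00.
23:00 UTC + 14h = 13:00 local (rolling into the next day, 23 March 2022).

13:00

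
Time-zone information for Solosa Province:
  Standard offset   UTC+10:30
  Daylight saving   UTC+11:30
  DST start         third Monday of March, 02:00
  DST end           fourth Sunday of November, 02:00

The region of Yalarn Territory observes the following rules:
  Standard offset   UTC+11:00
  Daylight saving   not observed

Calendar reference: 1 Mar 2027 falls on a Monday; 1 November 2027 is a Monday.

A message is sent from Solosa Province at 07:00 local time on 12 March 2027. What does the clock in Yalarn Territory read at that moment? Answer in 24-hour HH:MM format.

07:30

1 March 2027 is a Monday, so the first Monday is March 1 and the third is March 15.
1 November 2027 is a Monday, so the first Sunday is November 7 and the fourth is November 28.
12 March 2027 is outside the daylight-saving period (15 March – 28 November), so Solosa Province is on standard time, UTC+10:30.
07:00 Solosa Province − 10h30m = 20:30 UTC (rolling into the previous day, 11 March 2027).
Yalarn Territory stays on UTC+11:00 all year.
20:30 UTC + 11h = 07:30 Yalarn Territory (rolling into the next day, 12 March 2027).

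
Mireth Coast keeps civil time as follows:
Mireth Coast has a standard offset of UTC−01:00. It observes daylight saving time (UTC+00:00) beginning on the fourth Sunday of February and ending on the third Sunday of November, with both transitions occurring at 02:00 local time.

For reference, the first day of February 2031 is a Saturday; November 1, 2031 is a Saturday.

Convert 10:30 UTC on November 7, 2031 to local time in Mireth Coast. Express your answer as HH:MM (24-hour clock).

1 February 2031 is a Saturday, so the first Sunday is February 2 and the fourth is February 23.
1 November 2031 is a Saturday, so the first Sunday is November 2 and the third is November 16.
At the standard offset (UTC−01:00), 10:30 UTC − 1h = 09:30 Mireth Coast standard time.
The standard-time date in Mireth Coast, November 7, 2031, lies within the daylight-saving period (23 February – 16 November), so Mireth Coast is on daylight time, UTC+00:00.
10:30 UTC + 0h = 10:30 local.

10:30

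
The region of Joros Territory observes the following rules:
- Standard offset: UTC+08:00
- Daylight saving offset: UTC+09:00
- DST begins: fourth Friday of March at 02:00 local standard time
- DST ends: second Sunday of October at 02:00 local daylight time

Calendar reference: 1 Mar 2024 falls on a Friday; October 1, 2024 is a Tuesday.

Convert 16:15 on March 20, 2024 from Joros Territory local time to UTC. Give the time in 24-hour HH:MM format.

08:15

1 March 2024 is a Friday, so the first Friday is March 1 and the fourth is March 22.
1 October 2024 is a Tuesday, so the first Sunday is October 6 and the second is October 13.
March 20, 2024 does not fall between 22 March and 13 October, so daylight saving is not in effect and Joros Territory is at UTC+08:00.
16:15 local − 8h = 08:15 UTC.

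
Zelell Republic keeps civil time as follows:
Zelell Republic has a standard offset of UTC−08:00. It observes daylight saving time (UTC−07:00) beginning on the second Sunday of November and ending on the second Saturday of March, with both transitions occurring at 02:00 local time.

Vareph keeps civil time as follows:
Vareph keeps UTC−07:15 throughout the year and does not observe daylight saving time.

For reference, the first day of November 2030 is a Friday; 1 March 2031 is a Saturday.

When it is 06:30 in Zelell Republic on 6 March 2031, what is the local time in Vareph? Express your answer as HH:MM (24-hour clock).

1 November 2030 is a Friday, so the first Sunday is November 3 and the second is November 10.
1 March 2031 is a Saturday, so the first Saturday is March 1 and the second is March 8.
6 March 2031 falls between 10 November 2030 and 8 March 2031, so daylight saving is in effect and Zelell Republic is at UTC−07:00.
06:30 Zelell Republic + 7h = 13:30 UTC.
Vareph stays on UTC−07:15 all year.
13:30 UTC − 7h15m = 06:15 Vareph.

06:15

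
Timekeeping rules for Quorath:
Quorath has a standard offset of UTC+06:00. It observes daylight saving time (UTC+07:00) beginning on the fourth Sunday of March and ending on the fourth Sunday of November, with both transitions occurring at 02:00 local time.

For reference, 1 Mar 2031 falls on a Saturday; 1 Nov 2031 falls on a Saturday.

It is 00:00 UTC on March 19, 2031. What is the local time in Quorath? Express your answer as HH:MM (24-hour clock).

06:00

1 March 2031 is a Saturday, so the first Sunday is March 2 and the fourth is March 23.
1 November 2031 is a Saturday, so the first Sunday is November 2 and the fourth is November 23.
At the standard offset (UTC+06:00), 00:00 UTC + 6h = 06:00 Quorath standard time.
The standard-time date in Quorath, March 19, 2031, does not fall between 23 March and 23 November, so daylight saving is not in effect and Quorath is at UTC+06:00.
00:00 UTC + 6h = 06:00 local.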